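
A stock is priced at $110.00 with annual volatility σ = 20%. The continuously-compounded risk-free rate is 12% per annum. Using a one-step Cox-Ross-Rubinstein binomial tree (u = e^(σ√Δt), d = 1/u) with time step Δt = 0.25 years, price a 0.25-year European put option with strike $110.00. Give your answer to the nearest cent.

CRR parameters: u = e^(σ√Δt) = e^(0.2·√0.25) = 1.1052, d = 1/u = 0.9048
Per-period rate: rΔt = 0.12·0.25 = 0.03, so R = e^0.03 = 1.0305
Risk-neutral probability p = (e^0.03 − 0.9048)/(1.1052 − 0.9048) = 0.1256/0.2003 = 0.6270
Terminal stock prices: S_u = 121.6, S_d = 99.53
Terminal payoffs (K − S): max(-11.57, 0) = 0, max(10.47, 0) = 10.47
Node 0 (S = 110): V_0 = e^(−0.03)·[0.6270·0.0000 + 0.3730·10.4679] = 3.7887

$3.79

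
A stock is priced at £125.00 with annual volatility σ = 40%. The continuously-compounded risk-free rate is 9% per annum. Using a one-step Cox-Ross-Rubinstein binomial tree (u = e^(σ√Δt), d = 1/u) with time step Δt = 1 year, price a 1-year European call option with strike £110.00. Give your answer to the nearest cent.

CRR parameters: u = e^(σ√Δt) = e^(0.4·√1) = 1.4918, d = 1/u = 0.6703
Per-period rate: rΔt = 0.09·1 = 0.09, so R = e^0.09 = 1.0942
Risk-neutral probability p = (e^0.09 − 0.6703)/(1.4918 − 0.6703) = 0.4239/0.8215 = 0.5159
Terminal stock prices: S_u = 186.5, S_d = 83.79
Terminal payoffs (S − K): max(76.48, 0) = 76.48, max(-26.21, 0) = 0
Node 0 (S = 125): V_0 = e^(−0.09)·[0.5159·76.4781 + 0.4841·0.0000] = 36.0626

£36.06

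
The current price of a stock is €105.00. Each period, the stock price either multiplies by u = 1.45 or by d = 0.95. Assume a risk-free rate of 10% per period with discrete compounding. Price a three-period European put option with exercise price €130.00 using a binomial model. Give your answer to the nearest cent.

Risk-neutral probability p = (1 + 0.1 − 0.95)/(1.45 − 0.95) = 0.1500/0.5000 = 0.3000
Terminal stock prices: S_uuu = 320.1, S_uud = 209.7, S_udd = 137.4, S_ddd = 90.02
Terminal payoffs (K − S): max(-190.1, 0) = 0, max(-79.72, 0) = 0, max(-7.406, 0) = 0, max(39.98, 0) = 39.98
Node uu (S = 220.8): V_uu = 1/1.1·[0.3000·0.0000 + 0.7000·0.0000] = 0.0000
Node ud (S = 144.6): V_ud = 1/1.1·[0.3000·0.0000 + 0.7000·0.0000] = 0.0000
Node dd (S = 94.76): V_dd = 1/1.1·[0.3000·0.0000 + 0.7000·39.9756] = 25.4390
Node u (S = 152.2): V_u = 1/1.1·[0.3000·0.0000 + 0.7000·0.0000] = 0.0000
Node d (S = 99.75): V_d = 1/1.1·[0.3000·0.0000 + 0.7000·25.4390] = 16.1885
Node 0 (S = 105): V_0 = 1/1.1·[0.3000·0.0000 + 0.7000·16.1885] = 10.3018

€10.30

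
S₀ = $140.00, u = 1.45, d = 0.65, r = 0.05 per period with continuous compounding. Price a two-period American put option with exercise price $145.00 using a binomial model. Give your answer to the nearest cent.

Risk-neutral probability p = (e^0.05 − 0.65)/(1.45 − 0.65) = 0.4013/0.8000 = 0.5016
Terminal stock prices: S_uu = 294.4, S_ud = 132, S_dd = 59.15
Terminal payoffs (K − S): max(-149.4, 0) = 0, max(13.05, 0) = 13.05, max(85.85, 0) = 85.85
Node u (S = 203): continuation = e^(−0.05)·[0.5016·0.0000 + 0.4984·13.0500] = 6.1870; exercise value = 0.0000 ≤ continuation, so V_u = 6.1870
Node d (S = 91): continuation = e^(−0.05)·[0.5016·13.0500 + 0.4984·85.8500] = 46.9283; exercise value = 54.0000 > continuation, so V_d = 54.0000 (exercise)
Node 0 (S = 140): continuation = e^(−0.05)·[0.5016·6.1870 + 0.4984·54.0000] = 28.5536; exercise value = 5.0000 ≤ continuation, so V_0 = 28.5536

$28.55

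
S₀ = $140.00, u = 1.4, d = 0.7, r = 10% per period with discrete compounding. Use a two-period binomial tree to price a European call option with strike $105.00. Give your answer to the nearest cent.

Risk-neutral probability p = (1 + 0.1 − 0.7)/(1.4 − 0.7) = 0.4000/0.7000 = 0.5714
Terminal stock prices: S_uu = 274.4, S_ud = 137.2, S_dd = 68.6
Terminal payoffs (S − K): max(169.4, 0) = 169.4, max(32.2, 0) = 32.2, max(-36.4, 0) = 0
Node u (S = 196): V_u = 1/1.1·[0.5714·169.4000 + 0.4286·32.2000] = 100.5455
Node d (S = 98): V_d = 1/1.1·[0.5714·32.2000 + 0.4286·0.0000] = 16.7273
Node 0 (S = 140): V_0 = 1/1.1·[0.5714·100.5455 + 0.4286·16.7273] = 58.7485

$58.75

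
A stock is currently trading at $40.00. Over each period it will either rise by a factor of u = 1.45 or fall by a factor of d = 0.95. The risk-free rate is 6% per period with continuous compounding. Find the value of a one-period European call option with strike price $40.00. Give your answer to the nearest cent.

Risk-neutral probability p = (e^0.06 − 0.95)/(1.45 − 0.95) = 0.1118/0.5000 = 0.2237
Terminal stock prices: S_u = 58, S_d = 38
Terminal payoffs (S − K): max(18, 0) = 18, max(-2, 0) = 0
Node 0 (S = 40): V_0 = e^(−0.06)·[0.2237·18.0000 + 0.7763·0.0000] = 3.7917

$3.79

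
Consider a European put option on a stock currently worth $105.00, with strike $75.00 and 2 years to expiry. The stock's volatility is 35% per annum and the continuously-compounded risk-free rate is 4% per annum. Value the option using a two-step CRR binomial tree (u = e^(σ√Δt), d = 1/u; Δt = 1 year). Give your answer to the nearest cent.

$5.92

CRR parameters: u = e^(σ√Δt) = e^(0.35·√1) = 1.4191, d = 1/u = 0.7047
Per-period rate: rΔt = 0.04·1 = 0.04, so R = e^0.04 = 1.0408
Risk-neutral probability p = (e^0.04 − 0.7047)/(1.4191 − 0.7047) = 0.3361/0.7144 = 0.4705
Terminal stock prices: S_uu = 211.4, S_ud = 105, S_dd = 52.14
Terminal payoffs (K − S): max(-136.4, 0) = 0, max(-30, 0) = 0, max(22.86, 0) = 22.86
Node u (S = 149): V_u = e^(−0.04)·[0.4705·0.0000 + 0.5295·0.0000] = 0.0000
Node d (S = 73.99): V_d = e^(−0.04)·[0.4705·0.0000 + 0.5295·22.8585] = 11.6288
Node 0 (S = 105): V_0 = e^(−0.04)·[0.4705·0.0000 + 0.5295·11.6288] = 5.9159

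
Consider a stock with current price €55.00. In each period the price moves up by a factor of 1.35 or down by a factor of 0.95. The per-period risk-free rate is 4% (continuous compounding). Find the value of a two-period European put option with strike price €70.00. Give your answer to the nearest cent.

Risk-neutral probability p = (e^0.04 − 0.95)/(1.35 − 0.95) = 0.0908/0.4000 = 0.2270
Terminal stock prices: S_uu = 100.2, S_ud = 70.54, S_dd = 49.64
Terminal payoffs (K − S): max(-30.24, 0) = 0, max(-0.5375, 0) = 0, max(20.36, 0) = 20.36
Node u (S = 74.25): V_u = e^(−0.04)·[0.2270·0.0000 + 0.7730·0.0000] = 0.0000
Node d (S = 52.25): V_d = e^(−0.04)·[0.2270·0.0000 + 0.7730·20.3625] = 15.1225
Node 0 (S = 55): V_0 = e^(−0.04)·[0.2270·0.0000 + 0.7730·15.1225] = 11.2309

€11.23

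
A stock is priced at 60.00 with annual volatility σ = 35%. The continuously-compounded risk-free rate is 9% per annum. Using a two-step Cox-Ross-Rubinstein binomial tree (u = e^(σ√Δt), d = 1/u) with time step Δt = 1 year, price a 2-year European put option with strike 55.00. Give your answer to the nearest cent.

4.35

CRR parameters: u = e^(σ√Δt) = e^(0.35·√1) = 1.4191, d = 1/u = 0.7047
Per-period rate: rΔt = 0.09·1 = 0.09, so R = e^0.09 = 1.0942
Risk-neutral probability p = (e^0.09 − 0.7047)/(1.4191 − 0.7047) = 0.3895/0.7144 = 0.5452
Terminal stock prices: S_uu = 120.8, S_ud = 60, S_dd = 29.8
Terminal payoffs (K − S): max(-65.83, 0) = 0, max(-5, 0) = 0, max(25.2, 0) = 25.2
Node u (S = 85.14): V_u = e^(−0.09)·[0.5452·0.0000 + 0.4548·0.0000] = 0.0000
Node d (S = 42.28): V_d = e^(−0.09)·[0.5452·0.0000 + 0.4548·25.2049] = 10.4763
Node 0 (S = 60): V_0 = e^(−0.09)·[0.5452·0.0000 + 0.4548·10.4763] = 4.3545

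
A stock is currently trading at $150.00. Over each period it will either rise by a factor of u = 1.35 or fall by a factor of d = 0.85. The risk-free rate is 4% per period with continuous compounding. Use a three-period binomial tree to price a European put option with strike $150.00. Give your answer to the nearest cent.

$13.57

Risk-neutral probability p = (e^0.04 − 0.85)/(1.35 − 0.85) = 0.1908/0.5000 = 0.3816
Terminal stock prices: S_uuu = 369.1, S_uud = 232.4, S_udd = 146.3, S_ddd = 92.12
Terminal payoffs (K − S): max(-219.1, 0) = 0, max(-82.37, 0) = 0, max(3.694, 0) = 3.694, max(57.88, 0) = 57.88
Node uu (S = 273.4): V_uu = e^(−0.04)·[0.3816·0.0000 + 0.6184·0.0000] = 0.0000
Node ud (S = 172.1): V_ud = e^(−0.04)·[0.3816·0.0000 + 0.6184·3.6938] = 2.1946
Node dd (S = 108.4): V_dd = e^(−0.04)·[0.3816·3.6938 + 0.6184·57.8813] = 35.7434
Node u (S = 202.5): V_u = e^(−0.04)·[0.3816·0.0000 + 0.6184·2.1946] = 1.3039
Node d (S = 127.5): V_d = e^(−0.04)·[0.3816·2.1946 + 0.6184·35.7434] = 22.0409
Node 0 (S = 150): V_0 = e^(−0.04)·[0.3816·1.3039 + 0.6184·22.0409] = 13.5733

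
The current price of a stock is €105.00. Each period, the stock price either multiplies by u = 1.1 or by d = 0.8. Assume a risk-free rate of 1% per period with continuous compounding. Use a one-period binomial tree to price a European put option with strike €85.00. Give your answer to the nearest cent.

Risk-neutral probability p = (e^0.01 − 0.8)/(1.1 − 0.8) = 0.2101/0.3000 = 0.7002
Terminal stock prices: S_u = 115.5, S_d = 84
Terminal payoffs (K − S): max(-30.5, 0) = 0, max(1, 0) = 1
Node 0 (S = 105): V_0 = e^(−0.01)·[0.7002·0.0000 + 0.2998·1.0000] = 0.2968

€0.30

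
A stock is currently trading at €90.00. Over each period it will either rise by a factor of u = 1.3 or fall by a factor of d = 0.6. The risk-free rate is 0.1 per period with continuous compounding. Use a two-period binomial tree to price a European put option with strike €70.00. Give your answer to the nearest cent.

Risk-neutral probability p = (e^0.1 − 0.6)/(1.3 − 0.6) = 0.5052/0.7000 = 0.7217
Terminal stock prices: S_uu = 152.1, S_ud = 70.2, S_dd = 32.4
Terminal payoffs (K − S): max(-82.1, 0) = 0, max(-0.2, 0) = 0, max(37.6, 0) = 37.6
Node u (S = 117): V_u = e^(−0.1)·[0.7217·0.0000 + 0.2783·0.0000] = 0.0000
Node d (S = 54): V_d = e^(−0.1)·[0.7217·0.0000 + 0.2783·37.6000] = 9.4692
Node 0 (S = 90): V_0 = e^(−0.1)·[0.7217·0.0000 + 0.2783·9.4692] = 2.3847

€2.38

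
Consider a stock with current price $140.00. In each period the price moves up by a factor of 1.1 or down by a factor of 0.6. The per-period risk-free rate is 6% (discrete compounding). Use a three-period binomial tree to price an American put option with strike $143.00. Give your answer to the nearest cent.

Risk-neutral probability p = (1 + 0.06 − 0.6)/(1.1 − 0.6) = 0.4600/0.5000 = 0.9200
Terminal stock prices: S_uuu = 186.3, S_uud = 101.6, S_udd = 55.44, S_ddd = 30.24
Terminal payoffs (K − S): max(-43.34, 0) = 0, max(41.36, 0) = 41.36, max(87.56, 0) = 87.56, max(112.8, 0) = 112.8
Node uu (S = 169.4): continuation = 1/1.06·[0.9200·0.0000 + 0.0800·41.3600] = 3.1215; exercise value = 0.0000 ≤ continuation, so V_uu = 3.1215
Node ud (S = 92.4): continuation = 1/1.06·[0.9200·41.3600 + 0.0800·87.5600] = 42.5057; exercise value = 50.6000 > continuation, so V_ud = 50.6000 (exercise)
Node dd (S = 50.4): continuation = 1/1.06·[0.9200·87.5600 + 0.0800·112.7600] = 84.5057; exercise value = 92.6000 > continuation, so V_dd = 92.6000 (exercise)
Node u (S = 154): continuation = 1/1.06·[0.9200·3.1215 + 0.0800·50.6000] = 6.5281; exercise value = 0.0000 ≤ continuation, so V_u = 6.5281
Node d (S = 84): continuation = 1/1.06·[0.9200·50.6000 + 0.0800·92.6000] = 50.9057; exercise value = 59.0000 > continuation, so V_d = 59.0000 (exercise)
Node 0 (S = 140): continuation = 1/1.06·[0.9200·6.5281 + 0.0800·59.0000] = 10.1187; exercise value = 3.0000 ≤ continuation, so V_0 = 10.1187

$10.12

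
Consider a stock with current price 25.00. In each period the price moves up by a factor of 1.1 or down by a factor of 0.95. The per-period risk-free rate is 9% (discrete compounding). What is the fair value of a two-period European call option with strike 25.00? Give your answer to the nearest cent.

3.97

Risk-neutral probability p = (1 + 0.09 − 0.95)/(1.1 − 0.95) = 0.1400/0.1500 = 0.9333
Terminal stock prices: S_uu = 30.25, S_ud = 26.13, S_dd = 22.56
Terminal payoffs (S − K): max(5.25, 0) = 5.25, max(1.125, 0) = 1.125, max(-2.438, 0) = 0
Node u (S = 27.5): V_u = 1/1.09·[0.9333·5.2500 + 0.0667·1.1250] = 4.5642
Node d (S = 23.75): V_d = 1/1.09·[0.9333·1.1250 + 0.0667·0.0000] = 0.9633
Node 0 (S = 25): V_0 = 1/1.09·[0.9333·4.5642 + 0.0667·0.9633] = 3.9671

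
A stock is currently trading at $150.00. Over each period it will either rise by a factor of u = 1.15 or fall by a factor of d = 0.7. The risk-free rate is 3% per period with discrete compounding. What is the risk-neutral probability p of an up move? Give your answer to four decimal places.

Risk-neutral probability p = (1 + 0.03 − 0.7)/(1.15 − 0.7) = 0.3300/0.4500 = 0.7333

p = 0.7333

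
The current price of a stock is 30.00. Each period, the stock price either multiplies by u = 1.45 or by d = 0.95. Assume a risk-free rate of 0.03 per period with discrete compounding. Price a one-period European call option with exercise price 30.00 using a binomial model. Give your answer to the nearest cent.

2.10

Risk-neutral probability p = (1 + 0.03 − 0.95)/(1.45 − 0.95) = 0.0800/0.5000 = 0.1600
Terminal stock prices: S_u = 43.5, S_d = 28.5
Terminal payoffs (S − K): max(13.5, 0) = 13.5, max(-1.5, 0) = 0
Node 0 (S = 30): V_0 = 1/1.03·[0.1600·13.5000 + 0.8400·0.0000] = 2.0971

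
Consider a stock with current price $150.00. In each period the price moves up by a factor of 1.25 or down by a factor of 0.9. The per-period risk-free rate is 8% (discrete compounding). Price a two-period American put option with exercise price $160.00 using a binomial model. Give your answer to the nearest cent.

Risk-neutral probability p = (1 + 0.08 − 0.9)/(1.25 − 0.9) = 0.1800/0.3500 = 0.5143
Terminal stock prices: S_uu = 234.4, S_ud = 168.8, S_dd = 121.5
Terminal payoffs (K − S): max(-74.38, 0) = 0, max(-8.75, 0) = 0, max(38.5, 0) = 38.5
Node u (S = 187.5): continuation = 1/1.08·[0.5143·0.0000 + 0.4857·0.0000] = 0.0000; exercise value = 0.0000 ≤ continuation, so V_u = 0.0000
Node d (S = 135): continuation = 1/1.08·[0.5143·0.0000 + 0.4857·38.5000] = 17.3148; exercise value = 25.0000 > continuation, so V_d = 25.0000 (exercise)
Node 0 (S = 150): continuation = 1/1.08·[0.5143·0.0000 + 0.4857·25.0000] = 11.2434; exercise value = 10.0000 ≤ continuation, so V_0 = 11.2434

$11.24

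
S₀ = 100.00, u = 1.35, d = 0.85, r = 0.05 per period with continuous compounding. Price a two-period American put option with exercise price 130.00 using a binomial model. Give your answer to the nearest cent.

Risk-neutral probability p = (e^0.05 − 0.85)/(1.35 − 0.85) = 0.2013/0.5000 = 0.4025
Terminal stock prices: S_uu = 182.3, S_ud = 114.8, S_dd = 72.25
Terminal payoffs (K − S): max(-52.25, 0) = 0, max(15.25, 0) = 15.25, max(57.75, 0) = 57.75
Node u (S = 135): continuation = e^(−0.05)·[0.4025·0.0000 + 0.5975·15.2500] = 8.6669; exercise value = 0.0000 ≤ continuation, so V_u = 8.6669
Node d (S = 85): continuation = e^(−0.05)·[0.4025·15.2500 + 0.5975·57.7500] = 38.6598; exercise value = 45.0000 > continuation, so V_d = 45.0000 (exercise)
Node 0 (S = 100): continuation = e^(−0.05)·[0.4025·8.6669 + 0.5975·45.0000] = 28.8930; exercise value = 30.0000 > continuation, so V_0 = 30.0000 (exercise)

30.00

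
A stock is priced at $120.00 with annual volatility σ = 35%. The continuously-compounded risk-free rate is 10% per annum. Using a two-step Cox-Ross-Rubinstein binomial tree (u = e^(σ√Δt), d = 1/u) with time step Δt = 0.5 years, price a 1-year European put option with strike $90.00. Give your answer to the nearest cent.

$3.21

CRR parameters: u = e^(σ√Δt) = e^(0.35·√0.5) = 1.2808, d = 1/u = 0.7808
Per-period rate: rΔt = 0.1·0.5 = 0.05, so R = e^0.05 = 1.0513
Risk-neutral probability p = (e^0.05 − 0.7808)/(1.2808 − 0.7808) = 0.2705/0.5000 = 0.5410
Terminal stock prices: S_uu = 196.9, S_ud = 120, S_dd = 73.15
Terminal payoffs (K − S): max(-106.9, 0) = 0, max(-30, 0) = 0, max(16.85, 0) = 16.85
Node u (S = 153.7): V_u = e^(−0.05)·[0.5410·0.0000 + 0.4590·0.0000] = 0.0000
Node d (S = 93.69): V_d = e^(−0.05)·[0.5410·0.0000 + 0.4590·16.8496] = 7.3572
Node 0 (S = 120): V_0 = e^(−0.05)·[0.5410·0.0000 + 0.4590·7.3572] = 3.2124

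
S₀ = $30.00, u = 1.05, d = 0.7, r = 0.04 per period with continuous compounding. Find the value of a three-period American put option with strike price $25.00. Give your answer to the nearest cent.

$0.21

Risk-neutral probability p = (e^0.04 − 0.7)/(1.05 − 0.7) = 0.3408/0.3500 = 0.9737
Terminal stock prices: S_uuu = 34.73, S_uud = 23.15, S_udd = 15.43, S_ddd = 10.29
Terminal payoffs (K − S): max(-9.729, 0) = 0, max(1.848, 0) = 1.848, max(9.565, 0) = 9.565, max(14.71, 0) = 14.71
Node uu (S = 33.08): continuation = e^(−0.04)·[0.9737·0.0000 + 0.0263·1.8475] = 0.0466; exercise value = 0.0000 ≤ continuation, so V_uu = 0.0466
Node ud (S = 22.05): continuation = e^(−0.04)·[0.9737·1.8475 + 0.0263·9.5650] = 1.9697; exercise value = 2.9500 > continuation, so V_ud = 2.9500 (exercise)
Node dd (S = 14.7): continuation = e^(−0.04)·[0.9737·9.5650 + 0.0263·14.7100] = 9.3197; exercise value = 10.3000 > continuation, so V_dd = 10.3000 (exercise)
Node u (S = 31.5): continuation = e^(−0.04)·[0.9737·0.0466 + 0.0263·2.9500] = 0.1180; exercise value = 0.0000 ≤ continuation, so V_u = 0.1180
Node d (S = 21): continuation = e^(−0.04)·[0.9737·2.9500 + 0.0263·10.3000] = 3.0197; exercise value = 4.0000 > continuation, so V_d = 4.0000 (exercise)
Node 0 (S = 30): continuation = e^(−0.04)·[0.9737·0.1180 + 0.0263·4.0000] = 0.2113; exercise value = 0.0000 ≤ continuation, so V_0 = 0.2113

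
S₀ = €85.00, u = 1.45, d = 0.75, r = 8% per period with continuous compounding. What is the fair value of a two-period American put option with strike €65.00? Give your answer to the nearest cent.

Risk-neutral probability p = (e^0.08 − 0.75)/(1.45 − 0.75) = 0.3333/0.7000 = 0.4761
Terminal stock prices: S_uu = 178.7, S_ud = 92.44, S_dd = 47.81
Terminal payoffs (K − S): max(-113.7, 0) = 0, max(-27.44, 0) = 0, max(17.19, 0) = 17.19
Node u (S = 123.2): continuation = e^(−0.08)·[0.4761·0.0000 + 0.5239·0.0000] = 0.0000; exercise value = 0.0000 ≤ continuation, so V_u = 0.0000
Node d (S = 63.75): continuation = e^(−0.08)·[0.4761·0.0000 + 0.5239·17.1875] = 8.3118; exercise value = 1.2500 ≤ continuation, so V_d = 8.3118
Node 0 (S = 85): continuation = e^(−0.08)·[0.4761·0.0000 + 0.5239·8.3118] = 4.0196; exercise value = 0.0000 ≤ continuation, so V_0 = 4.0196

€4.02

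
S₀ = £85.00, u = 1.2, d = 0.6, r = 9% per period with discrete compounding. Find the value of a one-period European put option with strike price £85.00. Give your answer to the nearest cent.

Risk-neutral probability p = (1 + 0.09 − 0.6)/(1.2 − 0.6) = 0.4900/0.6000 = 0.8167
Terminal stock prices: S_u = 102, S_d = 51
Terminal payoffs (K − S): max(-17, 0) = 0, max(34, 0) = 34
Node 0 (S = 85): V_0 = 1/1.09·[0.8167·0.0000 + 0.1833·34.0000] = 5.7187

£5.72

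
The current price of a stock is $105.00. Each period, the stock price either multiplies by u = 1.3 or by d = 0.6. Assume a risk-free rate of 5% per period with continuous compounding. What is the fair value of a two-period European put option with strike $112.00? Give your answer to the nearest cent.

Risk-neutral probability p = (e^0.05 − 0.6)/(1.3 − 0.6) = 0.4513/0.7000 = 0.6447
Terminal stock prices: S_uu = 177.5, S_ud = 81.9, S_dd = 37.8
Terminal payoffs (K − S): max(-65.45, 0) = 0, max(30.1, 0) = 30.1, max(74.2, 0) = 74.2
Node u (S = 136.5): V_u = e^(−0.05)·[0.6447·0.0000 + 0.3553·30.1000] = 10.1737
Node d (S = 63): V_d = e^(−0.05)·[0.6447·30.1000 + 0.3553·74.2000] = 43.5377
Node 0 (S = 105): V_0 = e^(−0.05)·[0.6447·10.1737 + 0.3553·43.5377] = 20.9545

$20.95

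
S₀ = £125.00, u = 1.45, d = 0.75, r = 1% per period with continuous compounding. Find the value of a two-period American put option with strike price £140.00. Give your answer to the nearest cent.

Risk-neutral probability p = (e^0.01 − 0.75)/(1.45 − 0.75) = 0.2601/0.7000 = 0.3715
Terminal stock prices: S_uu = 262.8, S_ud = 135.9, S_dd = 70.31
Terminal payoffs (K − S): max(-122.8, 0) = 0, max(4.062, 0) = 4.062, max(69.69, 0) = 69.69
Node u (S = 181.2): continuation = e^(−0.01)·[0.3715·0.0000 + 0.6285·4.0625] = 2.5279; exercise value = 0.0000 ≤ continuation, so V_u = 2.5279
Node d (S = 93.75): continuation = e^(−0.01)·[0.3715·4.0625 + 0.6285·69.6875] = 44.8570; exercise value = 46.2500 > continuation, so V_d = 46.2500 (exercise)
Node 0 (S = 125): continuation = e^(−0.01)·[0.3715·2.5279 + 0.6285·46.2500] = 29.7086; exercise value = 15.0000 ≤ continuation, so V_0 = 29.7086

£29.71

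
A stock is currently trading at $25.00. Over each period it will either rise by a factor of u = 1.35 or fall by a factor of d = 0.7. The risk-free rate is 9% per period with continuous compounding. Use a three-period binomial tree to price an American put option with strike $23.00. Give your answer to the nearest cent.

$2.44

Risk-neutral probability p = (e^0.09 − 0.7)/(1.35 − 0.7) = 0.3942/0.6500 = 0.6064
Terminal stock prices: S_uuu = 61.51, S_uud = 31.89, S_udd = 16.54, S_ddd = 8.575
Terminal payoffs (K − S): max(-38.51, 0) = 0, max(-8.894, 0) = 0, max(6.463, 0) = 6.463, max(14.43, 0) = 14.43
Node uu (S = 45.56): continuation = e^(−0.09)·[0.6064·0.0000 + 0.3936·0.0000] = 0.0000; exercise value = 0.0000 ≤ continuation, so V_uu = 0.0000
Node ud (S = 23.62): continuation = e^(−0.09)·[0.6064·0.0000 + 0.3936·6.4625] = 2.3246; exercise value = 0.0000 ≤ continuation, so V_ud = 2.3246
Node dd (S = 12.25): continuation = e^(−0.09)·[0.6064·6.4625 + 0.3936·14.4250] = 8.7704; exercise value = 10.7500 > continuation, so V_dd = 10.7500 (exercise)
Node u (S = 33.75): continuation = e^(−0.09)·[0.6064·0.0000 + 0.3936·2.3246] = 0.8362; exercise value = 0.0000 ≤ continuation, so V_u = 0.8362
Node d (S = 17.5): continuation = e^(−0.09)·[0.6064·2.3246 + 0.3936·10.7500] = 5.1552; exercise value = 5.5000 > continuation, so V_d = 5.5000 (exercise)
Node 0 (S = 25): continuation = e^(−0.09)·[0.6064·0.8362 + 0.3936·5.5000] = 2.4418; exercise value = 0.0000 ≤ continuation, so V_0 = 2.4418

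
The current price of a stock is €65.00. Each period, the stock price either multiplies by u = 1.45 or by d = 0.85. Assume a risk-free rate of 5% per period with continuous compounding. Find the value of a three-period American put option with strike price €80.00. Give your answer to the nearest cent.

€17.16

Risk-neutral probability p = (e^0.05 − 0.85)/(1.45 − 0.85) = 0.2013/0.6000 = 0.3355
Terminal stock prices: S_uuu = 198.2, S_uud = 116.2, S_udd = 68.1, S_ddd = 39.92
Terminal payoffs (K − S): max(-118.2, 0) = 0, max(-36.16, 0) = 0, max(11.9, 0) = 11.9, max(40.08, 0) = 40.08
Node uu (S = 136.7): continuation = e^(−0.05)·[0.3355·0.0000 + 0.6645·0.0000] = 0.0000; exercise value = 0.0000 ≤ continuation, so V_uu = 0.0000
Node ud (S = 80.11): continuation = e^(−0.05)·[0.3355·0.0000 + 0.6645·11.9044] = 7.5252; exercise value = 0.0000 ≤ continuation, so V_ud = 7.5252
Node dd (S = 46.96): continuation = e^(−0.05)·[0.3355·11.9044 + 0.6645·40.0819] = 29.1359; exercise value = 33.0375 > continuation, so V_dd = 33.0375 (exercise)
Node u (S = 94.25): continuation = e^(−0.05)·[0.3355·0.0000 + 0.6645·7.5252] = 4.7570; exercise value = 0.0000 ≤ continuation, so V_u = 4.7570
Node d (S = 55.25): continuation = e^(−0.05)·[0.3355·7.5252 + 0.6645·33.0375] = 23.2855; exercise value = 24.7500 > continuation, so V_d = 24.7500 (exercise)
Node 0 (S = 65): continuation = e^(−0.05)·[0.3355·4.7570 + 0.6645·24.7500] = 17.1633; exercise value = 15.0000 ≤ continuation, so V_0 = 17.1633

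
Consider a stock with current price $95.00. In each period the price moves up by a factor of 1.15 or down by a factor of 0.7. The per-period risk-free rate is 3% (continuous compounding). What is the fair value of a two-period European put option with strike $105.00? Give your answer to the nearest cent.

Risk-neutral probability p = (e^0.03 − 0.7)/(1.15 − 0.7) = 0.3305/0.4500 = 0.7343
Terminal stock prices: S_uu = 125.6, S_ud = 76.47, S_dd = 46.55
Terminal payoffs (K − S): max(-20.64, 0) = 0, max(28.53, 0) = 28.53, max(58.45, 0) = 58.45
Node u (S = 109.2): V_u = e^(−0.03)·[0.7343·0.0000 + 0.2657·28.5250] = 7.3539
Node d (S = 66.5): V_d = e^(−0.03)·[0.7343·28.5250 + 0.2657·58.4500] = 35.3968
Node 0 (S = 95): V_0 = e^(−0.03)·[0.7343·7.3539 + 0.2657·35.3968] = 14.3662

$14.37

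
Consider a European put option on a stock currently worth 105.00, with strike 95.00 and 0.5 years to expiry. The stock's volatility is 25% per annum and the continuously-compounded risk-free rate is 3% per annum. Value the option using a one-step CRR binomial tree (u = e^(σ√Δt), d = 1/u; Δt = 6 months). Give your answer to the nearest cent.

CRR parameters: u = e^(σ√Δt) = e^(0.25·√0.5) = 1.1934, d = 1/u = 0.8380
Per-period rate: rΔt = 0.03·0.5 = 0.015, so R = e^0.015 = 1.0151
Risk-neutral probability p = (e^0.015 − 0.8380)/(1.1934 − 0.8380) = 0.1771/0.3554 = 0.4984
Terminal stock prices: S_u = 125.3, S_d = 87.99
Terminal payoffs (K − S): max(-30.3, 0) = 0, max(7.013, 0) = 7.013
Node 0 (S = 105): V_0 = e^(−0.015)·[0.4984·0.0000 + 0.5016·7.0135] = 3.4653

3.47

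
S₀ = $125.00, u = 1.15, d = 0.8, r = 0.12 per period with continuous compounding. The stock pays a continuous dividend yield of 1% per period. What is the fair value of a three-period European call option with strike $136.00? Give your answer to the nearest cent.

Per-period risk-free factor R = e^0.12 = 1.1275; dividend-adjusted growth = e^(0.12−0.01) = 1.1163.
Risk-neutral probability p = (1.1163 − 0.8)/(1.15 − 0.8) = 0.3163/0.3500 = 0.9037
Terminal stock prices: S_uuu = 190.1, S_uud = 132.2, S_udd = 92, S_ddd = 64
Terminal payoffs (S − K): max(54.11, 0) = 54.11, max(-3.75, 0) = 0, max(-44, 0) = 0, max(-72, 0) = 0
Node uu (S = 165.3): V_uu = e^(−0.12)·[0.9037·54.1094 + 0.0963·0.0000] = 43.3669
Node ud (S = 115): V_ud = e^(−0.12)·[0.9037·0.0000 + 0.0963·0.0000] = 0.0000
Node dd (S = 80): V_dd = e^(−0.12)·[0.9037·0.0000 + 0.0963·0.0000] = 0.0000
Node u (S = 143.8): V_u = e^(−0.12)·[0.9037·43.3669 + 0.0963·0.0000] = 34.7571
Node d (S = 100): V_d = e^(−0.12)·[0.9037·0.0000 + 0.0963·0.0000] = 0.0000
Node 0 (S = 125): V_0 = e^(−0.12)·[0.9037·34.7571 + 0.0963·0.0000] = 27.8567

$27.86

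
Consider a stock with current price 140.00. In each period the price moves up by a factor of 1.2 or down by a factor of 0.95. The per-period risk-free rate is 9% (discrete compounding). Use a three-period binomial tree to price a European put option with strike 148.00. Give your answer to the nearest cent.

1.84

Risk-neutral probability p = (1 + 0.09 − 0.95)/(1.2 − 0.95) = 0.1400/0.2500 = 0.5600
Terminal stock prices: S_uuu = 241.9, S_uud = 191.5, S_udd = 151.6, S_ddd = 120
Terminal payoffs (K − S): max(-93.92, 0) = 0, max(-43.52, 0) = 0, max(-3.62, 0) = 0, max(27.97, 0) = 27.97
Node uu (S = 201.6): V_uu = 1/1.09·[0.5600·0.0000 + 0.4400·0.0000] = 0.0000
Node ud (S = 159.6): V_ud = 1/1.09·[0.5600·0.0000 + 0.4400·0.0000] = 0.0000
Node dd (S = 126.3): V_dd = 1/1.09·[0.5600·0.0000 + 0.4400·27.9675] = 11.2896
Node u (S = 168): V_u = 1/1.09·[0.5600·0.0000 + 0.4400·0.0000] = 0.0000
Node d (S = 133): V_d = 1/1.09·[0.5600·0.0000 + 0.4400·11.2896] = 4.5573
Node 0 (S = 140): V_0 = 1/1.09·[0.5600·0.0000 + 0.4400·4.5573] = 1.8396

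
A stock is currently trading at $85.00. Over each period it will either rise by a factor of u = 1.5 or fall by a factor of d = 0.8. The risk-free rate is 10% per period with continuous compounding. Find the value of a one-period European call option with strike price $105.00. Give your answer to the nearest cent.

Risk-neutral probability p = (e^0.1 − 0.8)/(1.5 − 0.8) = 0.3052/0.7000 = 0.4360
Terminal stock prices: S_u = 127.5, S_d = 68
Terminal payoffs (S − K): max(22.5, 0) = 22.5, max(-37, 0) = 0
Node 0 (S = 85): V_0 = e^(−0.1)·[0.4360·22.5000 + 0.5640·0.0000] = 8.8756

$8.88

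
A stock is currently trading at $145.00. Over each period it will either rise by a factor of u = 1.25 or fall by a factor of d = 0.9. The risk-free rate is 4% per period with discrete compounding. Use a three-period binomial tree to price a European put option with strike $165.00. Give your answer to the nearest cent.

Risk-neutral probability p = (1 + 0.04 − 0.9)/(1.25 − 0.9) = 0.1400/0.3500 = 0.4000
Terminal stock prices: S_uuu = 283.2, S_uud = 203.9, S_udd = 146.8, S_ddd = 105.7
Terminal payoffs (K − S): max(-118.2, 0) = 0, max(-38.91, 0) = 0, max(18.19, 0) = 18.19, max(59.29, 0) = 59.29
Node uu (S = 226.6): V_uu = 1/1.04·[0.4000·0.0000 + 0.6000·0.0000] = 0.0000
Node ud (S = 163.1): V_ud = 1/1.04·[0.4000·0.0000 + 0.6000·18.1875] = 10.4928
Node dd (S = 117.5): V_dd = 1/1.04·[0.4000·18.1875 + 0.6000·59.2950] = 41.2038
Node u (S = 181.2): V_u = 1/1.04·[0.4000·0.0000 + 0.6000·10.4928] = 6.0535
Node d (S = 130.5): V_d = 1/1.04·[0.4000·10.4928 + 0.6000·41.2038] = 27.8071
Node 0 (S = 145): V_0 = 1/1.04·[0.4000·6.0535 + 0.6000·27.8071] = 18.3709

$18.37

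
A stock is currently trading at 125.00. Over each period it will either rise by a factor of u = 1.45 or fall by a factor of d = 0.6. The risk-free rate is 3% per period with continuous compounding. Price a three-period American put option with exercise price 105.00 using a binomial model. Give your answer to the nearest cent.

22.73

Risk-neutral probability p = (e^0.03 − 0.6)/(1.45 − 0.6) = 0.4305/0.8500 = 0.5064
Terminal stock prices: S_uuu = 381.1, S_uud = 157.7, S_udd = 65.25, S_ddd = 27
Terminal payoffs (K − S): max(-276.1, 0) = 0, max(-52.69, 0) = 0, max(39.75, 0) = 39.75, max(78, 0) = 78
Node uu (S = 262.8): continuation = e^(−0.03)·[0.5064·0.0000 + 0.4936·0.0000] = 0.0000; exercise value = 0.0000 ≤ continuation, so V_uu = 0.0000
Node ud (S = 108.8): continuation = e^(−0.03)·[0.5064·0.0000 + 0.4936·39.7500] = 19.0401; exercise value = 0.0000 ≤ continuation, so V_ud = 19.0401
Node dd (S = 45): continuation = e^(−0.03)·[0.5064·39.7500 + 0.4936·78.0000] = 56.8968; exercise value = 60.0000 > continuation, so V_dd = 60.0000 (exercise)
Node u (S = 181.2): continuation = e^(−0.03)·[0.5064·0.0000 + 0.4936·19.0401] = 9.1201; exercise value = 0.0000 ≤ continuation, so V_u = 9.1201
Node d (S = 75): continuation = e^(−0.03)·[0.5064·19.0401 + 0.4936·60.0000] = 38.0970; exercise value = 30.0000 ≤ continuation, so V_d = 38.0970
Node 0 (S = 125): continuation = e^(−0.03)·[0.5064·9.1201 + 0.4936·38.0970] = 22.7303; exercise value = 0.0000 ≤ continuation, so V_0 = 22.7303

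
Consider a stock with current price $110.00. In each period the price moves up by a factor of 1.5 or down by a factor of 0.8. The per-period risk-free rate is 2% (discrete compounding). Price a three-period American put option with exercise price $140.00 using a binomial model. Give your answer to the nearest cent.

Risk-neutral probability p = (1 + 0.02 − 0.8)/(1.5 − 0.8) = 0.2200/0.7000 = 0.3143
Terminal stock prices: S_uuu = 371.2, S_uud = 198, S_udd = 105.6, S_ddd = 56.32
Terminal payoffs (K − S): max(-231.2, 0) = 0, max(-58, 0) = 0, max(34.4, 0) = 34.4, max(83.68, 0) = 83.68
Node uu (S = 247.5): continuation = 1/1.02·[0.3143·0.0000 + 0.6857·0.0000] = 0.0000; exercise value = 0.0000 ≤ continuation, so V_uu = 0.0000
Node ud (S = 132): continuation = 1/1.02·[0.3143·0.0000 + 0.6857·34.4000] = 23.1261; exercise value = 8.0000 ≤ continuation, so V_ud = 23.1261
Node dd (S = 70.4): continuation = 1/1.02·[0.3143·34.4000 + 0.6857·83.6800] = 66.8549; exercise value = 69.6000 > continuation, so V_dd = 69.6000 (exercise)
Node u (S = 165): continuation = 1/1.02·[0.3143·0.0000 + 0.6857·23.1261] = 15.5469; exercise value = 0.0000 ≤ continuation, so V_u = 15.5469
Node d (S = 88): continuation = 1/1.02·[0.3143·23.1261 + 0.6857·69.6000] = 53.9156; exercise value = 52.0000 ≤ continuation, so V_d = 53.9156
Node 0 (S = 110): continuation = 1/1.02·[0.3143·15.5469 + 0.6857·53.9156] = 41.0361; exercise value = 30.0000 ≤ continuation, so V_0 = 41.0361

$41.04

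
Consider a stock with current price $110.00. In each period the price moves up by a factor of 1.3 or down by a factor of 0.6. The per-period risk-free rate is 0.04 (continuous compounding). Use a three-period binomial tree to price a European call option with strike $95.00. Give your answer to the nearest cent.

Risk-neutral probability p = (e^0.04 − 0.6)/(1.3 − 0.6) = 0.4408/0.7000 = 0.6297
Terminal stock prices: S_uuu = 241.7, S_uud = 111.5, S_udd = 51.48, S_ddd = 23.76
Terminal payoffs (S − K): max(146.7, 0) = 146.7, max(16.54, 0) = 16.54, max(-43.52, 0) = 0, max(-71.24, 0) = 0
Node uu (S = 185.9): V_uu = e^(−0.04)·[0.6297·146.6700 + 0.3703·16.5400] = 94.6250
Node ud (S = 85.8): V_ud = e^(−0.04)·[0.6297·16.5400 + 0.3703·0.0000] = 10.0073
Node dd (S = 39.6): V_dd = e^(−0.04)·[0.6297·0.0000 + 0.3703·0.0000] = 0.0000
Node u (S = 143): V_u = e^(−0.04)·[0.6297·94.6250 + 0.3703·10.0073] = 60.8118
Node d (S = 66): V_d = e^(−0.04)·[0.6297·10.0073 + 0.3703·0.0000] = 6.0548
Node 0 (S = 110): V_0 = e^(−0.04)·[0.6297·60.8118 + 0.3703·6.0548] = 38.9474

$38.95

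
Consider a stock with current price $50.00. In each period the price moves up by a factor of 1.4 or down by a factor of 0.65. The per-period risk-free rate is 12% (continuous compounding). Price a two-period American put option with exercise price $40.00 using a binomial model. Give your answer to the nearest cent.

$2.42

Risk-neutral probability p = (e^0.12 − 0.65)/(1.4 − 0.65) = 0.4775/0.7500 = 0.6367
Terminal stock prices: S_uu = 98, S_ud = 45.5, S_dd = 21.13
Terminal payoffs (K − S): max(-58, 0) = 0, max(-5.5, 0) = 0, max(18.87, 0) = 18.87
Node u (S = 70): continuation = e^(−0.12)·[0.6367·0.0000 + 0.3633·0.0000] = 0.0000; exercise value = 0.0000 ≤ continuation, so V_u = 0.0000
Node d (S = 32.5): continuation = e^(−0.12)·[0.6367·0.0000 + 0.3633·18.8750] = 6.0825; exercise value = 7.5000 > continuation, so V_d = 7.5000 (exercise)
Node 0 (S = 50): continuation = e^(−0.12)·[0.6367·0.0000 + 0.3633·7.5000] = 2.4169; exercise value = 0.0000 ≤ continuation, so V_0 = 2.4169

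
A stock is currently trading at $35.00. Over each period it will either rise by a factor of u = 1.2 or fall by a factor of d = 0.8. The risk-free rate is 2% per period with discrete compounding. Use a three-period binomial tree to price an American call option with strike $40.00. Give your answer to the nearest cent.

Risk-neutral probability p = (1 + 0.02 − 0.8)/(1.2 − 0.8) = 0.2200/0.4000 = 0.5500
Terminal stock prices: S_uuu = 60.48, S_uud = 40.32, S_udd = 26.88, S_ddd = 17.92
Terminal payoffs (S − K): max(20.48, 0) = 20.48, max(0.32, 0) = 0.32, max(-13.12, 0) = 0, max(-22.08, 0) = 0
Node uu (S = 50.4): continuation = 1/1.02·[0.5500·20.4800 + 0.4500·0.3200] = 11.1843; exercise value = 10.4000 ≤ continuation, so V_uu = 11.1843
Node ud (S = 33.6): continuation = 1/1.02·[0.5500·0.3200 + 0.4500·0.0000] = 0.1725; exercise value = 0.0000 ≤ continuation, so V_ud = 0.1725
Node dd (S = 22.4): continuation = 1/1.02·[0.5500·0.0000 + 0.4500·0.0000] = 0.0000; exercise value = 0.0000 ≤ continuation, so V_dd = 0.0000
Node u (S = 42): continuation = 1/1.02·[0.5500·11.1843 + 0.4500·0.1725] = 6.1069; exercise value = 2.0000 ≤ continuation, so V_u = 6.1069
Node d (S = 28): continuation = 1/1.02·[0.5500·0.1725 + 0.4500·0.0000] = 0.0930; exercise value = 0.0000 ≤ continuation, so V_d = 0.0930
Node 0 (S = 35): continuation = 1/1.02·[0.5500·6.1069 + 0.4500·0.0930] = 3.3340; exercise value = 0.0000 ≤ continuation, so V_0 = 3.3340

$3.33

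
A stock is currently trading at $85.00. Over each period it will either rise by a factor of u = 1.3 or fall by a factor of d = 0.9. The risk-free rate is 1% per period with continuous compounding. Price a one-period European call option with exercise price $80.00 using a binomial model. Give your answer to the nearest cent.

$8.31

Risk-neutral probability p = (e^0.01 − 0.9)/(1.3 − 0.9) = 0.1101/0.4000 = 0.2751
Terminal stock prices: S_u = 110.5, S_d = 76.5
Terminal payoffs (S − K): max(30.5, 0) = 30.5, max(-3.5, 0) = 0
Node 0 (S = 85): V_0 = e^(−0.01)·[0.2751·30.5000 + 0.7249·0.0000] = 8.3078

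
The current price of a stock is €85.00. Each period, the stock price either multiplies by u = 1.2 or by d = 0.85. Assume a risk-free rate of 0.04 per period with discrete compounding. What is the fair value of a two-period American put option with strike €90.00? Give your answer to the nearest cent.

Risk-neutral probability p = (1 + 0.04 − 0.85)/(1.2 − 0.85) = 0.1900/0.3500 = 0.5429
Terminal stock prices: S_uu = 122.4, S_ud = 86.7, S_dd = 61.41
Terminal payoffs (K − S): max(-32.4, 0) = 0, max(3.3, 0) = 3.3, max(28.59, 0) = 28.59
Node u (S = 102): continuation = 1/1.04·[0.5429·0.0000 + 0.4571·3.3000] = 1.4505; exercise value = 0.0000 ≤ continuation, so V_u = 1.4505
Node d (S = 72.25): continuation = 1/1.04·[0.5429·3.3000 + 0.4571·28.5875] = 14.2885; exercise value = 17.7500 > continuation, so V_d = 17.7500 (exercise)
Node 0 (S = 85): continuation = 1/1.04·[0.5429·1.4505 + 0.4571·17.7500] = 8.5594; exercise value = 5.0000 ≤ continuation, so V_0 = 8.5594

€8.56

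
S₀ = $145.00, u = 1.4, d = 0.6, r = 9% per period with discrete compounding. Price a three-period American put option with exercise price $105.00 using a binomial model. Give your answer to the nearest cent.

$11.21

Risk-neutral probability p = (1 + 0.09 − 0.6)/(1.4 − 0.6) = 0.4900/0.8000 = 0.6125
Terminal stock prices: S_uuu = 397.9, S_uud = 170.5, S_udd = 73.08, S_ddd = 31.32
Terminal payoffs (K − S): max(-292.9, 0) = 0, max(-65.52, 0) = 0, max(31.92, 0) = 31.92, max(73.68, 0) = 73.68
Node uu (S = 284.2): continuation = 1/1.09·[0.6125·0.0000 + 0.3875·0.0000] = 0.0000; exercise value = 0.0000 ≤ continuation, so V_uu = 0.0000
Node ud (S = 121.8): continuation = 1/1.09·[0.6125·0.0000 + 0.3875·31.9200] = 11.3477; exercise value = 0.0000 ≤ continuation, so V_ud = 11.3477
Node dd (S = 52.2): continuation = 1/1.09·[0.6125·31.9200 + 0.3875·73.6800] = 44.1303; exercise value = 52.8000 > continuation, so V_dd = 52.8000 (exercise)
Node u (S = 203): continuation = 1/1.09·[0.6125·0.0000 + 0.3875·11.3477] = 4.0342; exercise value = 0.0000 ≤ continuation, so V_u = 4.0342
Node d (S = 87): continuation = 1/1.09·[0.6125·11.3477 + 0.3875·52.8000] = 25.1472; exercise value = 18.0000 ≤ continuation, so V_d = 25.1472
Node 0 (S = 145): continuation = 1/1.09·[0.6125·4.0342 + 0.3875·25.1472] = 11.2069; exercise value = 0.0000 ≤ continuation, so V_0 = 11.2069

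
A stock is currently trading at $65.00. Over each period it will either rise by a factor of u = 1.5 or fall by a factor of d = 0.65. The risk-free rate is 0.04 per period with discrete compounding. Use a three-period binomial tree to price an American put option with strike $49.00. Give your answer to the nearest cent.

Risk-neutral probability p = (1 + 0.04 − 0.65)/(1.5 − 0.65) = 0.3900/0.8500 = 0.4588
Terminal stock prices: S_uuu = 219.4, S_uud = 95.06, S_udd = 41.19, S_ddd = 17.85
Terminal payoffs (K − S): max(-170.4, 0) = 0, max(-46.06, 0) = 0, max(7.806, 0) = 7.806, max(31.15, 0) = 31.15
Node uu (S = 146.2): continuation = 1/1.04·[0.4588·0.0000 + 0.5412·0.0000] = 0.0000; exercise value = 0.0000 ≤ continuation, so V_uu = 0.0000
Node ud (S = 63.38): continuation = 1/1.04·[0.4588·0.0000 + 0.5412·7.8062] = 4.0621; exercise value = 0.0000 ≤ continuation, so V_ud = 4.0621
Node dd (S = 27.46): continuation = 1/1.04·[0.4588·7.8062 + 0.5412·31.1494] = 19.6529; exercise value = 21.5375 > continuation, so V_dd = 21.5375 (exercise)
Node u (S = 97.5): continuation = 1/1.04·[0.4588·0.0000 + 0.5412·4.0621] = 2.1137; exercise value = 0.0000 ≤ continuation, so V_u = 2.1137
Node d (S = 42.25): continuation = 1/1.04·[0.4588·4.0621 + 0.5412·21.5375] = 12.9994; exercise value = 6.7500 ≤ continuation, so V_d = 12.9994
Node 0 (S = 65): continuation = 1/1.04·[0.4588·2.1137 + 0.5412·12.9994] = 7.6969; exercise value = 0.0000 ≤ continuation, so V_0 = 7.6969

$7.70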